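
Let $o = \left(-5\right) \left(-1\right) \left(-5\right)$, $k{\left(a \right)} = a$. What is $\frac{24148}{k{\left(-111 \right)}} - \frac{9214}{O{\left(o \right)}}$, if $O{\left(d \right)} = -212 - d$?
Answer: $- \frac{205466}{1221} \approx -168.28$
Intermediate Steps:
$o = -25$ ($o = 5 \left(-5\right) = -25$)
$\frac{24148}{k{\left(-111 \right)}} - \frac{9214}{O{\left(o \right)}} = \frac{24148}{-111} - \frac{9214}{-212 - -25} = 24148 \left(- \frac{1}{111}\right) - \frac{9214}{-212 + 25} = - \frac{24148}{111} - \frac{9214}{-187} = - \frac{24148}{111} - - \frac{542}{11} = - \frac{24148}{111} + \frac{542}{11} = - \frac{205466}{1221}$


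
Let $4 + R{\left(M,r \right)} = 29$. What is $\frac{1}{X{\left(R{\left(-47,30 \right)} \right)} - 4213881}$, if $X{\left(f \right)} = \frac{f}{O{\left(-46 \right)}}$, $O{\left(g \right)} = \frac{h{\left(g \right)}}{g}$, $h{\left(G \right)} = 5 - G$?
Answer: $- \frac{51}{214909081} \approx -2.3731 \cdot 10^{-7}$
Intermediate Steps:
$R{\left(M,r \right)} = 25$ ($R{\left(M,r \right)} = -4 + 29 = 25$)
$O{\left(g \right)} = \frac{5 - g}{g}$
$X{\left(f \right)} = - \frac{46 f}{51}$ ($X{\left(f \right)} = \frac{f}{\frac{1}{-46} \left(5 - -46\right)} = \frac{f}{\left(- \frac{1}{46}\right) \left(5 + 46\right)} = \frac{f}{\left(- \frac{1}{46}\right) 51} = \frac{f}{- \frac{51}{46}} = f \left(- \frac{46}{51}\right) = - \frac{46 f}{51}$)
$\frac{1}{X{\left(R{\left(-47,30 \right)} \right)} - 4213881} = \frac{1}{\left(- \frac{46}{51}\right) 25 - 4213881} = \frac{1}{- \frac{1150}{51} - 4213881} = \frac{1}{- \frac{214909081}{51}} = - \frac{51}{214909081}$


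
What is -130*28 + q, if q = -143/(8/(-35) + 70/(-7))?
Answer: -1298115/358 ≈ -3626.0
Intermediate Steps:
q = 5005/358 (q = -143/(8*(-1/35) + 70*(-⅐)) = -143/(-8/35 - 10) = -143/(-358/35) = -143*(-35/358) = 5005/358 ≈ 13.980)
-130*28 + q = -130*28 + 5005/358 = -3640 + 5005/358 = -1298115/358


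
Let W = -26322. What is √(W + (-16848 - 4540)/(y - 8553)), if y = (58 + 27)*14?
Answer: I*√1426857347774/7363 ≈ 162.23*I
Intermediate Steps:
y = 1190 (y = 85*14 = 1190)
√(W + (-16848 - 4540)/(y - 8553)) = √(-26322 + (-16848 - 4540)/(1190 - 8553)) = √(-26322 - 21388/(-7363)) = √(-26322 - 21388*(-1/7363)) = √(-26322 + 21388/7363) = √(-193787498/7363) = I*√1426857347774/7363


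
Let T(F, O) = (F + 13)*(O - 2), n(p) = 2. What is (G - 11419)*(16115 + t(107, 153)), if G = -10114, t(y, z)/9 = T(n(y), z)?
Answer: -785954500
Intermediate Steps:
T(F, O) = (-2 + O)*(13 + F) (T(F, O) = (13 + F)*(-2 + O) = (-2 + O)*(13 + F))
t(y, z) = -270 + 135*z (t(y, z) = 9*(-26 - 2*2 + 13*z + 2*z) = 9*(-26 - 4 + 13*z + 2*z) = 9*(-30 + 15*z) = -270 + 135*z)
(G - 11419)*(16115 + t(107, 153)) = (-10114 - 11419)*(16115 + (-270 + 135*153)) = -21533*(16115 + (-270 + 20655)) = -21533*(16115 + 20385) = -21533*36500 = -785954500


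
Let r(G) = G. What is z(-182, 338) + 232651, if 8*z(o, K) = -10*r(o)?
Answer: 465757/2 ≈ 2.3288e+5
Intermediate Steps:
z(o, K) = -5*o/4 (z(o, K) = (-10*o)/8 = -5*o/4)
z(-182, 338) + 232651 = -5/4*(-182) + 232651 = 455/2 + 232651 = 465757/2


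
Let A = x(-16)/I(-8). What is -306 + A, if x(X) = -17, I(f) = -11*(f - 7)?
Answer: -50507/165 ≈ -306.10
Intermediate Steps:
I(f) = 77 - 11*f (I(f) = -11*(-7 + f) = 77 - 11*f)
A = -17/165 (A = -17/(77 - 11*(-8)) = -17/(77 + 88) = -17/165 ≈ -0.10303)
-306 + A = -306 - 17/165 = -50507/165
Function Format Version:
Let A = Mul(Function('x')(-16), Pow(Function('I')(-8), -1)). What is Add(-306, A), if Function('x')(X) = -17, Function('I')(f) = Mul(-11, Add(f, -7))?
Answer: Rational(-50507, 165) ≈ -306.10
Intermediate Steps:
Function('I')(f) = Add(77, Mul(-11, f)) (Function('I')(f) = Mul(-11, Add(-7, f)) = Add(77, Mul(-11, f)))
A = Rational(-17, 165) (A = Mul(-17, Pow(Add(77, Mul(-11, -8)), -1)) = Mul(-17, Pow(Add(77, 88), -1)) = Mul(-17, Pow(165, -1)) = Mul(-17, Rational(1, 165)) = Rational(-17, 165) ≈ -0.10303)
Add(-306, A) = Add(-306, Rational(-17, 165)) = Rational(-50507, 165)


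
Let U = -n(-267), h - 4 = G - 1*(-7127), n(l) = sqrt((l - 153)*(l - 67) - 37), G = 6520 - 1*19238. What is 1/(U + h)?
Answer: -5587/31074326 + sqrt(140243)/31074326 ≈ -0.00016774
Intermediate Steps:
G = -12718 (G = 6520 - 19238 = -12718)
n(l) = sqrt(-37 + (-153 + l)*(-67 + l)) (n(l) = sqrt((-153 + l)*(-67 + l) - 37) = sqrt(-37 + (-153 + l)*(-67 + l)))
h = -5587 (h = 4 + (-12718 - 1*(-7127)) = 4 + (-12718 + 7127) = 4 - 5591 = -5587)
U = -sqrt(140243) (U = -sqrt(10214 + (-267)**2 - 220*(-267)) = -sqrt(10214 + 71289 + 58740) = -sqrt(140243) ≈ -374.49)
1/(U + h) = 1/(-sqrt(140243) - 5587) = 1/(-5587 - sqrt(140243))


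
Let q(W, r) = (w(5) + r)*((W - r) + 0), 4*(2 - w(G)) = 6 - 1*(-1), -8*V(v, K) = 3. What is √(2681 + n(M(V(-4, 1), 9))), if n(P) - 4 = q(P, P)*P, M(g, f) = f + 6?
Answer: √2685 ≈ 51.817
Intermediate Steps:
V(v, K) = -3/8 (V(v, K) = -⅛*3 = -3/8)
w(G) = ¼ (w(G) = 2 - (6 - 1*(-1))/4 = 2 - (6 + 1)/4 = 2 - ¼*7 = 2 - 7/4 = ¼)
M(g, f) = 6 + f
q(W, r) = (¼ + r)*(W - r) (q(W, r) = (¼ + r)*((W - r) + 0) = (¼ + r)*(W - r))
n(P) = 4 (n(P) = 4 + (-P² - P/4 + P/4 + P*P)*P = 4 + (-P² - P/4 + P/4 + P²)*P = 4 + 0*P = 4 + 0 = 4)
√(2681 + n(M(V(-4, 1), 9))) = √(2681 + 4) = √2685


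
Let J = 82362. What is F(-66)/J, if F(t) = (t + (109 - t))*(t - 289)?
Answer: -38695/82362 ≈ -0.46982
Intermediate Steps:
F(t) = -31501 + 109*t (F(t) = 109*(-289 + t) = -31501 + 109*t)
F(-66)/J = (-31501 + 109*(-66))/82362 = (-31501 - 7194)*(1/82362) = -38695*1/82362 = -38695/82362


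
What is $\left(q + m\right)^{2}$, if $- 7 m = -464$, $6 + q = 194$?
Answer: $\frac{3168400}{49} \approx 64661.0$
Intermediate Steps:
$q = 188$ ($q = -6 + 194 = 188$)
$m = \frac{464}{7}$ ($m = \left(- \frac{1}{7}\right) \left(-464\right) = \frac{464}{7} \approx 66.286$)
$\left(q + m\right)^{2} = \left(188 + \frac{464}{7}\right)^{2} = \left(\frac{1780}{7}\right)^{2} = \frac{3168400}{49}$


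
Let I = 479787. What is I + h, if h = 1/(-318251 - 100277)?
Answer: 200804293535/418528 ≈ 4.7979e+5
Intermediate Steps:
h = -1/418528 (h = 1/(-418528) = -1/418528 ≈ -2.3893e-6)
I + h = 479787 - 1/418528 = 200804293535/418528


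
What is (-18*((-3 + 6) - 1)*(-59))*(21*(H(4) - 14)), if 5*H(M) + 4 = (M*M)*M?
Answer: -89208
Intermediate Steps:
H(M) = -⅘ + M³/5 (H(M) = -⅘ + ((M*M)*M)/5 = -⅘ + (M²*M)/5 = -⅘ + M³/5)
(-18*((-3 + 6) - 1)*(-59))*(21*(H(4) - 14)) = (-18*((-3 + 6) - 1)*(-59))*(21*((-⅘ + (⅕)*4³) - 14)) = (-18*(3 - 1)*(-59))*(21*((-⅘ + (⅕)*64) - 14)) = (-18*2*(-59))*(21*((-⅘ + 64/5) - 14)) = (-36*(-59))*(21*(12 - 14)) = 2124*(21*(-2)) = 2124*(-42) = -89208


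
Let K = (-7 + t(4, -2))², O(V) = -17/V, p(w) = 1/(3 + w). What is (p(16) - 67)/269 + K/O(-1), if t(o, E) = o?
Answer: 24375/86887 ≈ 0.28054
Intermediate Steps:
K = 9 (K = (-7 + 4)² = (-3)² = 9)
(p(16) - 67)/269 + K/O(-1) = (1/(3 + 16) - 67)/269 + 9/((-17/(-1))) = (1/19 - 67)*(1/269) + 9/((-17*(-1))) = (1/19 - 67)*(1/269) + 9/17 = -1272/19*1/269 + 9*(1/17) = -1272/5111 + 9/17 = 24375/86887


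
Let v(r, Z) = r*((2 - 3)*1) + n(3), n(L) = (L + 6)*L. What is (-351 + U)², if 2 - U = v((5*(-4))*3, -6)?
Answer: 190096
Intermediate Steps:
n(L) = L*(6 + L) (n(L) = (6 + L)*L = L*(6 + L))
v(r, Z) = 27 - r (v(r, Z) = r*((2 - 3)*1) + 3*(6 + 3) = r*(-1*1) + 3*9 = r*(-1) + 27 = -r + 27 = 27 - r)
U = -85 (U = 2 - (27 - 5*(-4)*3) = 2 - (27 - (-20)*3) = 2 - (27 - 1*(-60)) = 2 - (27 + 60) = 2 - 1*87 = 2 - 87 = -85)
(-351 + U)² = (-351 - 85)² = (-436)² = 190096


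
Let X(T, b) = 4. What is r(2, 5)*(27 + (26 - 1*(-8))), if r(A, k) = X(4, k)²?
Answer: 976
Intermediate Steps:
r(A, k) = 16 (r(A, k) = 4² = 16)
r(2, 5)*(27 + (26 - 1*(-8))) = 16*(27 + (26 - 1*(-8))) = 16*(27 + (26 + 8)) = 16*(27 + 34) = 16*61 = 976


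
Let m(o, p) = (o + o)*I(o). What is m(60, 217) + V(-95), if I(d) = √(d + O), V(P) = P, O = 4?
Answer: 865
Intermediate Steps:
I(d) = √(4 + d) (I(d) = √(d + 4) = √(4 + d))
m(o, p) = 2*o*√(4 + o) (m(o, p) = (o + o)*√(4 + o) = (2*o)*√(4 + o) = 2*o*√(4 + o))
m(60, 217) + V(-95) = 2*60*√(4 + 60) - 95 = 2*60*√64 - 95 = 2*60*8 - 95 = 960 - 95 = 865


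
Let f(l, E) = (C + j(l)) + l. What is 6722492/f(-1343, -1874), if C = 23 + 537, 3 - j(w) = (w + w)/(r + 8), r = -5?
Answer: 10083738/173 ≈ 58288.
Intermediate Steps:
j(w) = 3 - 2*w/3 (j(w) = 3 - (w + w)/(-5 + 8) = 3 - 2*w/3)
C = 560
f(l, E) = 563 + l/3 (f(l, E) = (560 + (3 - 2*l/3)) + l = (563 - 2*l/3) + l = 563 + l/3)
6722492/f(-1343, -1874) = 6722492/(563 + (1/3)*(-1343)) = 6722492/(563 - 1343/3) = 6722492/(346/3) = 6722492*(3/346) = 10083738/173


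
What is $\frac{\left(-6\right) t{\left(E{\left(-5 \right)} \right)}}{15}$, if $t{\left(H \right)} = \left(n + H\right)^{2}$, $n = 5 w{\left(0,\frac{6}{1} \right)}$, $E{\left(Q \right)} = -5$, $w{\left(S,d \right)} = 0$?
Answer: $-10$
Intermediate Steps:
$n = 0$ ($n = 5 \cdot 0 = 0$)
$t{\left(H \right)} = H^{2}$ ($t{\left(H \right)} = \left(0 + H\right)^{2} = H^{2}$)
$\frac{\left(-6\right) t{\left(E{\left(-5 \right)} \right)}}{15} = \frac{\left(-6\right) \left(-5\right)^{2}}{15} = \left(-6\right) 25 \cdot \frac{1}{15} = \left(-150\right) \frac{1}{15} = -10$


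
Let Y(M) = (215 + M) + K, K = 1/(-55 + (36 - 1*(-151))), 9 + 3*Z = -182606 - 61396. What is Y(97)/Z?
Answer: -41185/10736484 ≈ -0.0038360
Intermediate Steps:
Z = -81337 (Z = -3 + (-182606 - 61396)/3 = -3 + (1/3)*(-244002) = -3 - 81334 = -81337)
K = 1/132 (K = 1/(-55 + (36 + 151)) = 1/(-55 + 187) = 1/132 ≈ 0.0075758)
Y(M) = 28381/132 + M (Y(M) = (215 + M) + 1/132 = 28381/132 + M)
Y(97)/Z = (28381/132 + 97)/(-81337) = (41185/132)*(-1/81337) = -41185/10736484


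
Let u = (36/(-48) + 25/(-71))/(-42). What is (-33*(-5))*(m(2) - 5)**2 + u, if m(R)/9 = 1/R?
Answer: 492343/11928 ≈ 41.276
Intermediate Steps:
m(R) = 9/R
u = 313/11928 (u = (36*(-1/48) + 25*(-1/71))*(-1/42) = (-3/4 - 25/71)*(-1/42) = -313/284*(-1/42) = 313/11928 ≈ 0.026241)
(-33*(-5))*(m(2) - 5)**2 + u = (-33*(-5))*(9/2 - 5)**2 + 313/11928 = 165*(9*(1/2) - 5)**2 + 313/11928 = 165*(9/2 - 5)**2 + 313/11928 = 165*(-1/2)**2 + 313/11928 = 165*(1/4) + 313/11928 = 165/4 + 313/11928 = 492343/11928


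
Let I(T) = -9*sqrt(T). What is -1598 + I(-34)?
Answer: -1598 - 9*I*sqrt(34) ≈ -1598.0 - 52.479*I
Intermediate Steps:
-1598 + I(-34) = -1598 - 9*I*sqrt(34)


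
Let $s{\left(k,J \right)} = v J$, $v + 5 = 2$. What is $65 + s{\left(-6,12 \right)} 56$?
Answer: $-1951$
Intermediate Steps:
$v = -3$ ($v = -5 + 2 = -3$)
$s{\left(k,J \right)} = - 3 J$
$65 + s{\left(-6,12 \right)} 56 = 65 + \left(-3\right) 12 \cdot 56 = 65 - 2016 = -1951$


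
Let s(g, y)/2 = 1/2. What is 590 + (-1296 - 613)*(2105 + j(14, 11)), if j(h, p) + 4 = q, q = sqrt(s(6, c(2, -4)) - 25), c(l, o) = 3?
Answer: -4010219 - 3818*I*sqrt(6) ≈ -4.0102e+6 - 9352.2*I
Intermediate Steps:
s(g, y) = 1 (s(g, y) = 2/2 = 2*(1/2) = 1)
q = 2*I*sqrt(6) (q = sqrt(1 - 25) = sqrt(-24) = 2*I*sqrt(6) ≈ 4.899*I)
j(h, p) = -4 + 2*I*sqrt(6)
590 + (-1296 - 613)*(2105 + j(14, 11)) = 590 + (-1296 - 613)*(2105 + (-4 + 2*I*sqrt(6))) = 590 - 1909*(2101 + 2*I*sqrt(6)) = 590 + (-4010809 - 3818*I*sqrt(6)) = -4010219 - 3818*I*sqrt(6)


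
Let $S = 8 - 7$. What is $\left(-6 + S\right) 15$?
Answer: $-75$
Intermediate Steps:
$S = 1$ ($S = 8 - 7 = 1$)
$\left(-6 + S\right) 15 = \left(-6 + 1\right) 15 = \left(-5\right) 15 = -75$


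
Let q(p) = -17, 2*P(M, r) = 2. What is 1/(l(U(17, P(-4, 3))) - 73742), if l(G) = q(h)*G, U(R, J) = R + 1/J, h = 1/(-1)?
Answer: -1/74048 ≈ -1.3505e-5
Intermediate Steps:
P(M, r) = 1 (P(M, r) = (½)*2 = 1)
h = -1
l(G) = -17*G
1/(l(U(17, P(-4, 3))) - 73742) = 1/(-17*(17 + 1/1) - 73742) = 1/(-17*(17 + 1) - 73742) = 1/(-17*18 - 73742) = 1/(-306 - 73742) = 1/(-74048) = -1/74048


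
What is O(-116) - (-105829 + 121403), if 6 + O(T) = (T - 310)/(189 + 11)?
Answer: -1558213/100 ≈ -15582.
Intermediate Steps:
O(T) = -151/20 + T/200 (O(T) = -6 + (T - 310)/(189 + 11) = -6 + (-310 + T)/200 = -6 + (-310 + T)*(1/200) = -6 + (-31/20 + T/200) = -151/20 + T/200)
O(-116) - (-105829 + 121403) = (-151/20 + (1/200)*(-116)) - (-105829 + 121403) = (-151/20 - 29/50) - 1*15574 = -813/100 - 15574 = -1558213/100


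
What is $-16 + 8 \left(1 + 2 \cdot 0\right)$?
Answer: $-8$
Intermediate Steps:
$-16 + 8 \left(1 + 2 \cdot 0\right) = -16 + 8 \left(1 + 0\right) = -16 + 8 \cdot 1 = -16 + 8 = -8$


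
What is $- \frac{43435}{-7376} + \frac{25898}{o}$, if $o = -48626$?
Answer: $\frac{960523331}{179332688} \approx 5.3561$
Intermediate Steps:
$- \frac{43435}{-7376} + \frac{25898}{o} = - \frac{43435}{-7376} + \frac{25898}{-48626} = \left(-43435\right) \left(- \frac{1}{7376}\right) + 25898 \left(- \frac{1}{48626}\right) = \frac{43435}{7376} - \frac{12949}{24313} = \frac{960523331}{179332688}$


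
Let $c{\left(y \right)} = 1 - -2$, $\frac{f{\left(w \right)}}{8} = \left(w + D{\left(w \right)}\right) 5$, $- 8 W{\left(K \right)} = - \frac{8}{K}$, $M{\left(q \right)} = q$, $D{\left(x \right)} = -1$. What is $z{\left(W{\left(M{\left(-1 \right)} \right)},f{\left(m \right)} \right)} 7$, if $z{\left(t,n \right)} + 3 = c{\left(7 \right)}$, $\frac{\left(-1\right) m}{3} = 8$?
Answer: $0$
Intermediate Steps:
$m = -24$ ($m = \left(-3\right) 8 = -24$)
$W{\left(K \right)} = \frac{1}{K}$ ($W{\left(K \right)} = - \frac{\left(-8\right) \frac{1}{K}}{8} = \frac{1}{K}$)
$f{\left(w \right)} = -40 + 40 w$ ($f{\left(w \right)} = 8 \left(w - 1\right) 5 = 8 \left(-1 + w\right) 5 = 8 \left(-5 + 5 w\right) = -40 + 40 w$)
$c{\left(y \right)} = 3$ ($c{\left(y \right)} = 1 + 2 = 3$)
$z{\left(t,n \right)} = 0$ ($z{\left(t,n \right)} = -3 + 3 = 0$)
$z{\left(W{\left(M{\left(-1 \right)} \right)},f{\left(m \right)} \right)} 7 = 0 \cdot 7 = 0$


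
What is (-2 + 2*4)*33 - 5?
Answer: 193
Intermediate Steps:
(-2 + 2*4)*33 - 5 = (-2 + 8)*33 - 5 = 6*33 - 5 = 198 - 5 = 193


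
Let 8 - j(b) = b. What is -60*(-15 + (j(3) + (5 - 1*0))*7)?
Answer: -3300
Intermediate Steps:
j(b) = 8 - b
-60*(-15 + (j(3) + (5 - 1*0))*7) = -60*(-15 + ((8 - 1*3) + (5 - 1*0))*7) = -60*(-15 + ((8 - 3) + (5 + 0))*7) = -60*(-15 + (5 + 5)*7) = -60*(-15 + 10*7) = -60*(-15 + 70) = -60*55 = -3300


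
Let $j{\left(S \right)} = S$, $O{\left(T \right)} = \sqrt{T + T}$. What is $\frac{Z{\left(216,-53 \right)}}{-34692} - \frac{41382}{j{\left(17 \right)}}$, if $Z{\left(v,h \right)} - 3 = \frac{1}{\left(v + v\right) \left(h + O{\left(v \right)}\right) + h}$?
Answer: $- \frac{320169387199519951}{131527702601106} + \frac{432 \sqrt{3}}{1289487280403} \approx -2434.2$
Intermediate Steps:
$O{\left(T \right)} = \sqrt{2} \sqrt{T}$ ($O{\left(T \right)} = \sqrt{2 T} = \sqrt{2} \sqrt{T}$)
$Z{\left(v,h \right)} = 3 + \frac{1}{h + 2 v \left(h + \sqrt{2} \sqrt{v}\right)}$ ($Z{\left(v,h \right)} = 3 + \frac{1}{\left(v + v\right) \left(h + \sqrt{2} \sqrt{v}\right) + h} = 3 + \frac{1}{2 v \left(h + \sqrt{2} \sqrt{v}\right) + h} = 3 + \frac{1}{h + 2 v \left(h + \sqrt{2} \sqrt{v}\right)}$)
$\frac{Z{\left(216,-53 \right)}}{-34692} - \frac{41382}{j{\left(17 \right)}} = \frac{\frac{1}{-53 + 2 \left(-53\right) 216 + 2 \sqrt{2} \cdot 216^{\frac{3}{2}}} \left(1 + 3 \left(-53\right) + 6 \left(-53\right) 216 + 6 \sqrt{2} \cdot 216^{\frac{3}{2}}\right)}{-34692} - \frac{41382}{17} = \frac{1 - 159 - 68688 + 6 \sqrt{2} \cdot 1296 \sqrt{6}}{-53 - 22896 + 2 \sqrt{2} \cdot 1296 \sqrt{6}} \left(- \frac{1}{34692}\right) - \frac{41382}{17} = \frac{1 - 159 - 68688 + 15552 \sqrt{3}}{-53 - 22896 + 5184 \sqrt{3}} \left(- \frac{1}{34692}\right) - \frac{41382}{17} = \frac{-68846 + 15552 \sqrt{3}}{-22949 + 5184 \sqrt{3}} \left(- \frac{1}{34692}\right) - \frac{41382}{17} = - \frac{-68846 + 15552 \sqrt{3}}{34692 \left(-22949 + 5184 \sqrt{3}\right)} - \frac{41382}{17} = - \frac{41382}{17} - \frac{-68846 + 15552 \sqrt{3}}{34692 \left(-22949 + 5184 \sqrt{3}\right)}$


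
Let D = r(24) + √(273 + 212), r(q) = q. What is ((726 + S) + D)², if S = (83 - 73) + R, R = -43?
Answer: (717 + √485)² ≈ 5.4616e+5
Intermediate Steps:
S = -33 (S = (83 - 73) - 43 = 10 - 43 = -33)
D = 24 + √485 (D = 24 + √(273 + 212) = 24 + √485 ≈ 46.023)
((726 + S) + D)² = ((726 - 33) + (24 + √485))² = (693 + (24 + √485))² = (717 + √485)²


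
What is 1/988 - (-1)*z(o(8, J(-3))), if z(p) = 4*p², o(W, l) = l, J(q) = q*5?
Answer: 889201/988 ≈ 900.00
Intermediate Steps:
J(q) = 5*q
1/988 - (-1)*z(o(8, J(-3))) = 1/988 - (-1)*4*(5*(-3))² = 1/988 - (-1)*4*(-15)² = 1/988 - (-1)*4*225 = 1/988 - (-1)*900 = 1/988 - 1*(-900) = 1/988 + 900 = 889201/988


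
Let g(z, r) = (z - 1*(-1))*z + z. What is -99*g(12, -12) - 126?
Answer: -16758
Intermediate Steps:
g(z, r) = z + z*(1 + z) (g(z, r) = (z + 1)*z + z = (1 + z)*z + z = z*(1 + z) + z = z + z*(1 + z))
-99*g(12, -12) - 126 = -1188*(2 + 12) - 126 = -1188*14 - 126 = -99*168 - 126 = -16632 - 126 = -16758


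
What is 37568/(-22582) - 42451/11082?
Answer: -687478529/125126862 ≈ -5.4943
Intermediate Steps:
37568/(-22582) - 42451/11082 = 37568*(-1/22582) - 42451*1/11082 = -18784/11291 - 42451/11082 = -687478529/125126862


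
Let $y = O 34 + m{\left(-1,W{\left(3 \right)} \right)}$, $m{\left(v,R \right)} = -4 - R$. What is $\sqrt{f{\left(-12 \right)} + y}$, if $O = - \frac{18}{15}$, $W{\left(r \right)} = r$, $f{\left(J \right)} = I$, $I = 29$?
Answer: $\frac{i \sqrt{470}}{5} \approx 4.3359 i$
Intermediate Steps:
$f{\left(J \right)} = 29$
$O = - \frac{6}{5}$ ($O = \left(-18\right) \frac{1}{15} = - \frac{6}{5} \approx -1.2$)
$y = - \frac{239}{5}$ ($y = \left(- \frac{6}{5}\right) 34 - 7 = - \frac{204}{5} - 7 = - \frac{239}{5} \approx -47.8$)
$\sqrt{f{\left(-12 \right)} + y} = \sqrt{29 - \frac{239}{5}} = \sqrt{- \frac{94}{5}} = \frac{i \sqrt{470}}{5}$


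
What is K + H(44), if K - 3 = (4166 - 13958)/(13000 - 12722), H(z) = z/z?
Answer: -4340/139 ≈ -31.223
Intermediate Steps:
H(z) = 1
K = -4479/139 (K = 3 + (4166 - 13958)/(13000 - 12722) = 3 - 9792/278 = 3 - 9792*1/278 = 3 - 4896/139 = -4479/139 ≈ -32.223)
K + H(44) = -4479/139 + 1 = -4340/139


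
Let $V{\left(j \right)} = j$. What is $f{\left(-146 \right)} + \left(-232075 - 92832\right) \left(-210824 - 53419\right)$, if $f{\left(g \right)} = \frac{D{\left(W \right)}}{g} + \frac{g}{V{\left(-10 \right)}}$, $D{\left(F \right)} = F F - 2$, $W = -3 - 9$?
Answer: $\frac{31336856151339}{365} \approx 8.5854 \cdot 10^{10}$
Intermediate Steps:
$W = -12$ ($W = -3 - 9 = -12$)
$D{\left(F \right)} = -2 + F^{2}$ ($D{\left(F \right)} = F^{2} - 2 = -2 + F^{2}$)
$f{\left(g \right)} = \frac{142}{g} - \frac{g}{10}$ ($f{\left(g \right)} = \frac{-2 + \left(-12\right)^{2}}{g} + \frac{g}{-10} = \frac{-2 + 144}{g} + g \left(- \frac{1}{10}\right) = \frac{142}{g} - \frac{g}{10}$)
$f{\left(-146 \right)} + \left(-232075 - 92832\right) \left(-210824 - 53419\right) = \left(\frac{142}{-146} - - \frac{73}{5}\right) + \left(-232075 - 92832\right) \left(-210824 - 53419\right) = \left(142 \left(- \frac{1}{146}\right) + \frac{73}{5}\right) - -85854400401 = \left(- \frac{71}{73} + \frac{73}{5}\right) + 85854400401 = \frac{4974}{365} + 85854400401 = \frac{31336856151339}{365}$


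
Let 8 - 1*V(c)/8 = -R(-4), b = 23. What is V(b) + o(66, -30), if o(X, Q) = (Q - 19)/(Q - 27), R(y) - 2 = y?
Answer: 2785/57 ≈ 48.860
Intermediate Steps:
R(y) = 2 + y
o(X, Q) = (-19 + Q)/(-27 + Q)
V(c) = 48 (V(c) = 64 - (-8)*(2 - 4) = 64 - (-8)*(-2) = 64 - 8*2 = 64 - 16 = 48)
V(b) + o(66, -30) = 48 + (-19 - 30)/(-27 - 30) = 48 - 49/(-57) = 48 - 1/57*(-49) = 48 + 49/57 = 2785/57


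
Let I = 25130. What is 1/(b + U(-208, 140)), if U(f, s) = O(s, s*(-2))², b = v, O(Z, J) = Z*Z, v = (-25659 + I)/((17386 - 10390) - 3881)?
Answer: 3115/1196658399471 ≈ 2.6031e-9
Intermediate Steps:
v = -529/3115 (v = (-25659 + 25130)/((17386 - 10390) - 3881) = -529/(6996 - 3881) = -529/3115 ≈ -0.16982)
O(Z, J) = Z²
b = -529/3115 ≈ -0.16982
U(f, s) = s⁴ (U(f, s) = (s²)² = s⁴)
1/(b + U(-208, 140)) = 1/(-529/3115 + 140⁴) = 1/(-529/3115 + 384160000) = 1/(1196658399471/3115) = 3115/1196658399471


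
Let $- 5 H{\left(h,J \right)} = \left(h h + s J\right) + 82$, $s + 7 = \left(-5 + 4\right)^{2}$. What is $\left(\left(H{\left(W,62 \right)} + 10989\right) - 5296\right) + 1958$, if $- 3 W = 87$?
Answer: $\frac{37704}{5} \approx 7540.8$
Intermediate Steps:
$W = -29$ ($W = \left(- \frac{1}{3}\right) 87 = -29$)
$s = -6$ ($s = -7 + \left(-5 + 4\right)^{2} = -7 + \left(-1\right)^{2} = -7 + 1 = -6$)
$H{\left(h,J \right)} = - \frac{82}{5} - \frac{h^{2}}{5} + \frac{6 J}{5}$ ($H{\left(h,J \right)} = - \frac{\left(h h - 6 J\right) + 82}{5} = - \frac{\left(h^{2} - 6 J\right) + 82}{5} = - \frac{82 + h^{2} - 6 J}{5} = - \frac{82}{5} - \frac{h^{2}}{5} + \frac{6 J}{5}$)
$\left(\left(H{\left(W,62 \right)} + 10989\right) - 5296\right) + 1958 = \left(\left(\left(- \frac{82}{5} - \frac{\left(-29\right)^{2}}{5} + \frac{6}{5} \cdot 62\right) + 10989\right) - 5296\right) + 1958 = \left(\left(\left(- \frac{82}{5} - \frac{841}{5} + \frac{372}{5}\right) + 10989\right) - 5296\right) + 1958 = \left(\left(- \frac{551}{5} + 10989\right) - 5296\right) + 1958 = \left(\frac{54394}{5} - 5296\right) + 1958 = \frac{27914}{5} + 1958 = \frac{37704}{5}$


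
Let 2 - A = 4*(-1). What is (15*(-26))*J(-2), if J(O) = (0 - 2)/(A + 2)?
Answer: 195/2 ≈ 97.500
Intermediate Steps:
A = 6 (A = 2 - 4*(-1) = 2 - 1*(-4) = 2 + 4 = 6)
J(O) = -1/4 (J(O) = (0 - 2)/(6 + 2) = -2/8 = -2*1/8 = -1/4)
(15*(-26))*J(-2) = (15*(-26))*(-1/4) = -390*(-1/4) = 195/2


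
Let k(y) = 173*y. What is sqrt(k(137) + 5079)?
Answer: 2*sqrt(7195) ≈ 169.65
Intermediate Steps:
sqrt(k(137) + 5079) = sqrt(173*137 + 5079) = sqrt(23701 + 5079) = sqrt(28780) = 2*sqrt(7195)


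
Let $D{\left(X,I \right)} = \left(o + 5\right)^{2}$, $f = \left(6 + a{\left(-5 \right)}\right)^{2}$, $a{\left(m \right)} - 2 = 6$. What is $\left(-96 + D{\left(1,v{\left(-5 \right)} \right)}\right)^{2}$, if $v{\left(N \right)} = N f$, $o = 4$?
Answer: $225$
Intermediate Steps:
$a{\left(m \right)} = 8$ ($a{\left(m \right)} = 2 + 6 = 8$)
$f = 196$ ($f = \left(6 + 8\right)^{2} = 14^{2} = 196$)
$v{\left(N \right)} = 196 N$ ($v{\left(N \right)} = N 196 = 196 N$)
$D{\left(X,I \right)} = 81$ ($D{\left(X,I \right)} = \left(4 + 5\right)^{2} = 9^{2} = 81$)
$\left(-96 + D{\left(1,v{\left(-5 \right)} \right)}\right)^{2} = \left(-96 + 81\right)^{2} = \left(-15\right)^{2} = 225$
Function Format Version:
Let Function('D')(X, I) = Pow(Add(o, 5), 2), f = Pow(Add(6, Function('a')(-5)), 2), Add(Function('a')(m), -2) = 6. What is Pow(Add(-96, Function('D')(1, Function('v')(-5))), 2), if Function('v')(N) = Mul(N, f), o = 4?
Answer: 225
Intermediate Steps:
Function('a')(m) = 8 (Function('a')(m) = Add(2, 6) = 8)
f = 196 (f = Pow(Add(6, 8), 2) = Pow(14, 2) = 196)
Function('v')(N) = Mul(196, N) (Function('v')(N) = Mul(N, 196) = Mul(196, N))
Function('D')(X, I) = 81 (Function('D')(X, I) = Pow(Add(4, 5), 2) = Pow(9, 2) = 81)
Pow(Add(-96, Function('D')(1, Function('v')(-5))), 2) = Pow(Add(-96, 81), 2) = Pow(-15, 2) = 225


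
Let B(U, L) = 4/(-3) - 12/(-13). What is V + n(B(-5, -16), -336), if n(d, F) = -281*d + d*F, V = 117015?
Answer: 4573457/39 ≈ 1.1727e+5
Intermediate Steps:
B(U, L) = -16/39 (B(U, L) = 4*(-⅓) - 12*(-1/13) = -4/3 + 12/13 = -16/39)
n(d, F) = -281*d + F*d
V + n(B(-5, -16), -336) = 117015 - 16*(-281 - 336)/39 = 117015 - 16/39*(-617) = 117015 + 9872/39 = 4573457/39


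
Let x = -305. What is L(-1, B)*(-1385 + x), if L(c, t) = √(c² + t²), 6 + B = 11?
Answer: -1690*√26 ≈ -8617.3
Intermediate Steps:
B = 5 (B = -6 + 11 = 5)
L(-1, B)*(-1385 + x) = √((-1)² + 5²)*(-1385 - 305) = √(1 + 25)*(-1690) = √26*(-1690) = -1690*√26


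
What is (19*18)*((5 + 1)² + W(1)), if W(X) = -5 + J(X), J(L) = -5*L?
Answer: 8892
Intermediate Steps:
W(X) = -5 - 5*X
(19*18)*((5 + 1)² + W(1)) = (19*18)*((5 + 1)² + (-5 - 5*1)) = 342*(6² + (-5 - 5)) = 342*(36 - 10) = 342*26 = 8892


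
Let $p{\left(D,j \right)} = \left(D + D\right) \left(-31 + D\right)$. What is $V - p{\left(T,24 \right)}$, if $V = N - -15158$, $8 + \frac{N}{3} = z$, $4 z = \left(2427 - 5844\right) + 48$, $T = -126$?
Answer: $- \frac{107827}{4} \approx -26957.0$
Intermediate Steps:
$z = - \frac{3369}{4}$ ($z = \frac{\left(2427 - 5844\right) + 48}{4} = \frac{-3417 + 48}{4} = \frac{1}{4} \left(-3369\right) = - \frac{3369}{4} \approx -842.25$)
$N = - \frac{10203}{4}$ ($N = -24 + 3 \left(- \frac{3369}{4}\right) = -24 - \frac{10107}{4} = - \frac{10203}{4} \approx -2550.8$)
$p{\left(D,j \right)} = 2 D \left(-31 + D\right)$
$V = \frac{50429}{4}$ ($V = - \frac{10203}{4} - -15158 = - \frac{10203}{4} + 15158 = \frac{50429}{4} \approx 12607.0$)
$V - p{\left(T,24 \right)} = \frac{50429}{4} - 2 \left(-126\right) \left(-31 - 126\right) = \frac{50429}{4} - 2 \left(-126\right) \left(-157\right) = \frac{50429}{4} - 39564 = - \frac{107827}{4}$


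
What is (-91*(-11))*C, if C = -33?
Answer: -33033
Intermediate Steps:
(-91*(-11))*C = -91*(-11)*(-33) = 1001*(-33) = -33033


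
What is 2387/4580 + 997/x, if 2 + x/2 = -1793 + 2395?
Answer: 371533/274800 ≈ 1.3520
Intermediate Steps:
x = 1200 (x = -4 + 2*(-1793 + 2395) = -4 + 2*602 = -4 + 1204 = 1200)
2387/4580 + 997/x = 2387/4580 + 997/1200 = 371533/274800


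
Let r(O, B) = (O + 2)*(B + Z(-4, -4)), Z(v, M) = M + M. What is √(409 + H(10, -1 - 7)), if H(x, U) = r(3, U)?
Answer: √329 ≈ 18.138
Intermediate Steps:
Z(v, M) = 2*M
r(O, B) = (-8 + B)*(2 + O) (r(O, B) = (O + 2)*(B + 2*(-4)) = (2 + O)*(B - 8) = (2 + O)*(-8 + B) = (-8 + B)*(2 + O))
H(x, U) = -40 + 5*U (H(x, U) = -16 - 8*3 + 2*U + U*3 = -16 - 24 + 2*U + 3*U = -40 + 5*U)
√(409 + H(10, -1 - 7)) = √(409 + (-40 + 5*(-1 - 7))) = √(409 + (-40 + 5*(-8))) = √(409 + (-40 - 40)) = √(409 - 80) = √329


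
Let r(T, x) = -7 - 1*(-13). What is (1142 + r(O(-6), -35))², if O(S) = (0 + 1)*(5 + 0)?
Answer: 1317904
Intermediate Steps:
O(S) = 5 (O(S) = 1*5 = 5)
r(T, x) = 6 (r(T, x) = -7 + 13 = 6)
(1142 + r(O(-6), -35))² = (1142 + 6)² = 1148² = 1317904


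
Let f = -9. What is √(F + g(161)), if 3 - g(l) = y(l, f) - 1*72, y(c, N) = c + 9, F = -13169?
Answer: 4*I*√829 ≈ 115.17*I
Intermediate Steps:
y(c, N) = 9 + c
g(l) = 66 - l (g(l) = 3 - ((9 + l) - 1*72) = 3 - ((9 + l) - 72) = 3 - (-63 + l) = 3 + (63 - l) = 66 - l)
√(F + g(161)) = √(-13169 + (66 - 1*161)) = √(-13169 + (66 - 161)) = √(-13169 - 95) = √(-13264) = 4*I*√829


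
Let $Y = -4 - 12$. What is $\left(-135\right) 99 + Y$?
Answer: $-13381$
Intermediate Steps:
$Y = -16$ ($Y = -4 - 12 = -16$)
$\left(-135\right) 99 + Y = \left(-135\right) 99 - 16 = -13365 - 16 = -13381$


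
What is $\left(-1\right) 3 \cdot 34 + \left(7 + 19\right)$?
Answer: $-76$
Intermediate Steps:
$\left(-1\right) 3 \cdot 34 + \left(7 + 19\right) = \left(-3\right) 34 + 26 = -102 + 26 = -76$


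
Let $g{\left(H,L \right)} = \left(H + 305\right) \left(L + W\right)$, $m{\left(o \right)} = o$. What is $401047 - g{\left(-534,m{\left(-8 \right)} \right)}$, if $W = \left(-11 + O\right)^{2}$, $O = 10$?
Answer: $399444$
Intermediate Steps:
$W = 1$ ($W = \left(-11 + 10\right)^{2} = \left(-1\right)^{2} = 1$)
$g{\left(H,L \right)} = \left(1 + L\right) \left(305 + H\right)$ ($g{\left(H,L \right)} = \left(H + 305\right) \left(L + 1\right) = \left(305 + H\right) \left(1 + L\right) = \left(1 + L\right) \left(305 + H\right)$)
$401047 - g{\left(-534,m{\left(-8 \right)} \right)} = 401047 - \left(305 - 534 + 305 \left(-8\right) - -4272\right) = 401047 - \left(305 - 534 - 2440 + 4272\right) = 401047 - 1603 = 399444$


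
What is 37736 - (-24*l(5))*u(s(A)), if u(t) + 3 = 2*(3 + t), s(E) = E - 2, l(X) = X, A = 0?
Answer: 37616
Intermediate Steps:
s(E) = -2 + E
u(t) = 3 + 2*t (u(t) = -3 + 2*(3 + t) = -3 + (6 + 2*t) = 3 + 2*t)
37736 - (-24*l(5))*u(s(A)) = 37736 - (-24*5)*(3 + 2*(-2 + 0)) = 37736 - (-120)*(3 + 2*(-2)) = 37736 - (-120)*(3 - 4) = 37736 - (-120)*(-1) = 37736 - 1*120 = 37736 - 120 = 37616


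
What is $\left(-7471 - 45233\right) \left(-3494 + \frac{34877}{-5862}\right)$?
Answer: $\frac{180218736720}{977} \approx 1.8446 \cdot 10^{8}$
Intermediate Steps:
$\left(-7471 - 45233\right) \left(-3494 + \frac{34877}{-5862}\right) = - 52704 \left(-3494 + 34877 \left(- \frac{1}{5862}\right)\right) = - 52704 \left(-3494 - \frac{34877}{5862}\right) = \left(-52704\right) \left(- \frac{20516705}{5862}\right) = \frac{180218736720}{977}$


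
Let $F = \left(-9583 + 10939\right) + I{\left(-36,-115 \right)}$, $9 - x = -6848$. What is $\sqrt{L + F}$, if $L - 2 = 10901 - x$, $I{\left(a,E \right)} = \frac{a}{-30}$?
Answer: $\frac{2 \sqrt{33770}}{5} \approx 73.506$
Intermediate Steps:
$x = 6857$ ($x = 9 - -6848 = 9 + 6848 = 6857$)
$I{\left(a,E \right)} = - \frac{a}{30}$ ($I{\left(a,E \right)} = a \left(- \frac{1}{30}\right) = - \frac{a}{30}$)
$L = 4046$ ($L = 2 + \left(10901 - 6857\right) = 2 + 4044 = 4046$)
$F = \frac{6786}{5}$ ($F = \left(-9583 + 10939\right) - - \frac{6}{5} = 1356 + \frac{6}{5} = \frac{6786}{5} \approx 1357.2$)
$\sqrt{L + F} = \sqrt{4046 + \frac{6786}{5}} = \sqrt{\frac{27016}{5}} = \frac{2 \sqrt{33770}}{5}$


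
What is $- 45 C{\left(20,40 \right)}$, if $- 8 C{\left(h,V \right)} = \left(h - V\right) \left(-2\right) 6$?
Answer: $1350$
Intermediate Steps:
$C{\left(h,V \right)} = - \frac{3 V}{2} + \frac{3 h}{2}$ ($C{\left(h,V \right)} = - \frac{\left(h - V\right) \left(-2\right) 6}{8} = - \frac{\left(- 2 h + 2 V\right) 6}{8} = - \frac{- 12 h + 12 V}{8} = - \frac{3 V}{2} + \frac{3 h}{2}$)
$- 45 C{\left(20,40 \right)} = - 45 \left(\left(- \frac{3}{2}\right) 40 + \frac{3}{2} \cdot 20\right) = - 45 \left(-60 + 30\right) = \left(-45\right) \left(-30\right) = 1350$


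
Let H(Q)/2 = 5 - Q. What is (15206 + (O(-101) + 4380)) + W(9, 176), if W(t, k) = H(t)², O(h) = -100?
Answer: 19550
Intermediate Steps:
H(Q) = 10 - 2*Q (H(Q) = 2*(5 - Q) = 10 - 2*Q)
W(t, k) = (10 - 2*t)²
(15206 + (O(-101) + 4380)) + W(9, 176) = (15206 + (-100 + 4380)) + 4*(-5 + 9)² = (15206 + 4280) + 4*4² = 19486 + 4*16 = 19486 + 64 = 19550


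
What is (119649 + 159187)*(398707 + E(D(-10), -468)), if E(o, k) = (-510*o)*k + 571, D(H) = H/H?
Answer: 177885656888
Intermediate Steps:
D(H) = 1
E(o, k) = 571 - 510*k*o (E(o, k) = -510*k*o + 571 = 571 - 510*k*o)
(119649 + 159187)*(398707 + E(D(-10), -468)) = (119649 + 159187)*(398707 + (571 - 510*(-468)*1)) = 278836*(398707 + (571 + 238680)) = 278836*(398707 + 239251) = 278836*637958 = 177885656888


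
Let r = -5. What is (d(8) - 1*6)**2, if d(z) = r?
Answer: 121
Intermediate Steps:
d(z) = -5
(d(8) - 1*6)**2 = (-5 - 1*6)**2 = (-5 - 6)**2 = (-11)**2 = 121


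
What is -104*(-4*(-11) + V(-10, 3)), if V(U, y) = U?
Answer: -3536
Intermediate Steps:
-104*(-4*(-11) + V(-10, 3)) = -104*(-4*(-11) - 10) = -104*(44 - 10) = -104*34 = -3536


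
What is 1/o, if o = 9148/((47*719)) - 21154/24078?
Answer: -406833927/247295789 ≈ -1.6451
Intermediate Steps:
o = -247295789/406833927 (o = 9148/33793 - 21154*1/24078 = 9148*(1/33793) - 10577/12039 = 9148/33793 - 10577/12039 = -247295789/406833927 ≈ -0.60785)
1/o = 1/(-247295789/406833927) = -406833927/247295789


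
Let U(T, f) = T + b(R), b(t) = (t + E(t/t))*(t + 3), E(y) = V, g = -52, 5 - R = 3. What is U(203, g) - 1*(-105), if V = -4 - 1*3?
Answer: 283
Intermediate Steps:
R = 2 (R = 5 - 1*3 = 5 - 3 = 2)
V = -7 (V = -4 - 3 = -7)
E(y) = -7
b(t) = (-7 + t)*(3 + t) (b(t) = (t - 7)*(t + 3) = (-7 + t)*(3 + t))
U(T, f) = -25 + T (U(T, f) = T + (-21 + 2**2 - 4*2) = T + (-21 + 4 - 8) = T - 25 = -25 + T)
U(203, g) - 1*(-105) = (-25 + 203) - 1*(-105) = 178 + 105 = 283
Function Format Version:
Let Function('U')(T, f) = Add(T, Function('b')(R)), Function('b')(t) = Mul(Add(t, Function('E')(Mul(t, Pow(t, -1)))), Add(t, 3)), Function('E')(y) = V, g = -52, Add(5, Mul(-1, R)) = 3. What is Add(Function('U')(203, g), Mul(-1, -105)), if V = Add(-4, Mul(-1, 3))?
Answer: 283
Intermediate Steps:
R = 2 (R = Add(5, Mul(-1, 3)) = Add(5, -3) = 2)
V = -7 (V = Add(-4, -3) = -7)
Function('E')(y) = -7
Function('b')(t) = Mul(Add(-7, t), Add(3, t)) (Function('b')(t) = Mul(Add(t, -7), Add(t, 3)) = Mul(Add(-7, t), Add(3, t)))
Function('U')(T, f) = Add(-25, T) (Function('U')(T, f) = Add(T, Add(-21, Pow(2, 2), Mul(-4, 2))) = Add(T, Add(-21, 4, -8)) = Add(T, -25) = Add(-25, T))
Add(Function('U')(203, g), Mul(-1, -105)) = Add(Add(-25, 203), Mul(-1, -105)) = Add(178, 105) = 283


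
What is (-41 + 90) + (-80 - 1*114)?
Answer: -145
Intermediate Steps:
(-41 + 90) + (-80 - 1*114) = 49 + (-80 - 114) = 49 - 194 = -145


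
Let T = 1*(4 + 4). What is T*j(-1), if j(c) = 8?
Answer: 64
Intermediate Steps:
T = 8 (T = 1*8 = 8)
T*j(-1) = 8*8 = 64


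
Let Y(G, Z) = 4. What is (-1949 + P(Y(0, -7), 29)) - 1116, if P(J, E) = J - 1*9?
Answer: -3070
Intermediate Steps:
P(J, E) = -9 + J (P(J, E) = J - 9 = -9 + J)
(-1949 + P(Y(0, -7), 29)) - 1116 = (-1949 + (-9 + 4)) - 1116 = (-1949 - 5) - 1116 = -1954 - 1116 = -3070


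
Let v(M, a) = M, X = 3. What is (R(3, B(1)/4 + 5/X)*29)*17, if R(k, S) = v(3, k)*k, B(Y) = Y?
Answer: 4437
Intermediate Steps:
R(k, S) = 3*k
(R(3, B(1)/4 + 5/X)*29)*17 = ((3*3)*29)*17 = (9*29)*17 = 261*17 = 4437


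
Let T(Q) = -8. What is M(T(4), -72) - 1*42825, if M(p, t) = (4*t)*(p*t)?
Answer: -208713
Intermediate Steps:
M(p, t) = 4*p*t²
M(T(4), -72) - 1*42825 = 4*(-8)*(-72)² - 1*42825 = 4*(-8)*5184 - 42825 = -165888 - 42825 = -208713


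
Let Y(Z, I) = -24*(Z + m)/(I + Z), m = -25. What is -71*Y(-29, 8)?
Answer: 30672/7 ≈ 4381.7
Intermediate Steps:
Y(Z, I) = -24*(-25 + Z)/(I + Z) (Y(Z, I) = -24*(Z - 25)/(I + Z) = -24*(-25 + Z)/(I + Z))
-71*Y(-29, 8) = -1704*(25 - 1*(-29))/(8 - 29) = -1704*(25 + 29)/(-21) = -1704*(-1)*54/21 = -71*(-432/7) = 30672/7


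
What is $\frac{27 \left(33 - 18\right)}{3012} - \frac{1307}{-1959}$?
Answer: $\frac{1576693}{1966836} \approx 0.80164$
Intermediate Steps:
$\frac{27 \left(33 - 18\right)}{3012} - \frac{1307}{-1959} = 27 \cdot 15 \cdot \frac{1}{3012} - - \frac{1307}{1959} = 405 \cdot \frac{1}{3012} + \frac{1307}{1959} = \frac{135}{1004} + \frac{1307}{1959} = \frac{1576693}{1966836}$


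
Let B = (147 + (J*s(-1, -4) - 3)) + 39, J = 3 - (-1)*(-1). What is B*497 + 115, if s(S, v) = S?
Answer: 90072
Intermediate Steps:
J = 2 (J = 3 - 1*1 = 3 - 1 = 2)
B = 181 (B = (147 + (2*(-1) - 3)) + 39 = (147 + (-2 - 3)) + 39 = (147 - 5) + 39 = 142 + 39 = 181)
B*497 + 115 = 181*497 + 115 = 89957 + 115 = 90072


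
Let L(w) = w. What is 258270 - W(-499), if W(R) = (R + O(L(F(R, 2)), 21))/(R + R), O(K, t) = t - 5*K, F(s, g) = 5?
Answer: 257752957/998 ≈ 2.5827e+5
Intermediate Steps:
W(R) = (-4 + R)/(2*R) (W(R) = (R + (21 - 5*5))/(R + R) = (R + (21 - 25))/((2*R)) = (R - 4)*(1/(2*R)) = (-4 + R)*(1/(2*R)) = (-4 + R)/(2*R))
258270 - W(-499) = 258270 - (-4 - 499)/(2*(-499)) = 258270 - (-1)*(-503)/(2*499) = 258270 - 1*503/998 = 258270 - 503/998 = 257752957/998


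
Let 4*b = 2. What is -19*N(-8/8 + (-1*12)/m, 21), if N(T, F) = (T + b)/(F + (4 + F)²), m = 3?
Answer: 9/68 ≈ 0.13235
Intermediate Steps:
b = ½ (b = (¼)*2 = ½ ≈ 0.50000)
N(T, F) = (½ + T)/(F + (4 + F)²) (N(T, F) = (T + ½)/(F + (4 + F)²) = (½ + T)/(F + (4 + F)²))
-19*N(-8/8 + (-1*12)/m, 21) = -19*(½ + (-8/8 - 1*12/3))/(21 + (4 + 21)²) = -19*(½ + (-8*⅛ - 12*⅓))/(21 + 25²) = -19*(½ + (-1 - 4))/(21 + 625) = -19*(½ - 5)/646 = -(-9)/(34*2) = -19*(-9/1292) = 9/68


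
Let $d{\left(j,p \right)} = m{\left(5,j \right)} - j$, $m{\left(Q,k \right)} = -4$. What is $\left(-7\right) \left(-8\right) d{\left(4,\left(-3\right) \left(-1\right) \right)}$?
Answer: $-448$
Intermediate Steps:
$d{\left(j,p \right)} = -4 - j$
$\left(-7\right) \left(-8\right) d{\left(4,\left(-3\right) \left(-1\right) \right)} = \left(-7\right) \left(-8\right) \left(-4 - 4\right) = 56 \left(-4 - 4\right) = 56 \left(-8\right) = -448$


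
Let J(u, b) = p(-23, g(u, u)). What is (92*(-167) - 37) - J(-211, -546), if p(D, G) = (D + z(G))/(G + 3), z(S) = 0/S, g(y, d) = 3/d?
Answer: -9697777/630 ≈ -15393.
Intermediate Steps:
z(S) = 0
p(D, G) = D/(3 + G) (p(D, G) = (D + 0)/(G + 3) = D/(3 + G))
J(u, b) = -23/(3 + 3/u)
(92*(-167) - 37) - J(-211, -546) = (92*(-167) - 37) - (-23)*(-211)/(3 + 3*(-211)) = (-15364 - 37) - (-23)*(-211)/(3 - 633) = -15401 - (-23)*(-211)/(-630) = -15401 - (-23)*(-211)*(-1)/630 = -15401 - 1*(-4853/630) = -15401 + 4853/630 = -9697777/630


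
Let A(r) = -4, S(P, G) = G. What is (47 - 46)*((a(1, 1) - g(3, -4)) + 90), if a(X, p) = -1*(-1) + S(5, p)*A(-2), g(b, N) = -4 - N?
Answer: 87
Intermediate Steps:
a(X, p) = 1 - 4*p (a(X, p) = -1*(-1) + p*(-4) = 1 - 4*p)
(47 - 46)*((a(1, 1) - g(3, -4)) + 90) = (47 - 46)*(((1 - 4*1) - (-4 - 1*(-4))) + 90) = 1*(((1 - 4) - (-4 + 4)) + 90) = 1*((-3 - 1*0) + 90) = 1*((-3 + 0) + 90) = 1*(-3 + 90) = 1*87 = 87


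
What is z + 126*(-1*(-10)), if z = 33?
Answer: 1293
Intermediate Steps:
z + 126*(-1*(-10)) = 33 + 126*(-1*(-10)) = 33 + 126*10 = 33 + 1260 = 1293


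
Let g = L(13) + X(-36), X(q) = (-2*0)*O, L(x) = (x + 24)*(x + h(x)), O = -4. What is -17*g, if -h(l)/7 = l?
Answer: 49062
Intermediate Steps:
h(l) = -7*l
L(x) = -6*x*(24 + x) (L(x) = (x + 24)*(x - 7*x) = (24 + x)*(-6*x) = -6*x*(24 + x))
X(q) = 0 (X(q) = -2*0*(-4) = 0*(-4) = 0)
g = -2886 (g = 6*13*(-24 - 1*13) + 0 = 6*13*(-24 - 13) + 0 = 6*13*(-37) + 0 = -2886 + 0 = -2886)
-17*g = -17*(-2886) = 49062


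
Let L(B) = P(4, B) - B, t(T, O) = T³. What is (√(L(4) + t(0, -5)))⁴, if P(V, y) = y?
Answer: 0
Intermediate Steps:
L(B) = 0 (L(B) = B - B = 0)
(√(L(4) + t(0, -5)))⁴ = (√(0 + 0³))⁴ = (√(0 + 0))⁴ = (√0)⁴ = 0⁴ = 0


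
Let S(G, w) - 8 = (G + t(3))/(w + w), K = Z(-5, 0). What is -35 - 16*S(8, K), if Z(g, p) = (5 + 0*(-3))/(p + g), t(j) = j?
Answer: -75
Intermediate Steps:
Z(g, p) = 5/(g + p) (Z(g, p) = (5 + 0)/(g + p) = 5/(g + p))
K = -1 (K = 5/(-5 + 0) = 5/(-5) = 5*(-⅕) = -1)
S(G, w) = 8 + (3 + G)/(2*w) (S(G, w) = 8 + (G + 3)/(w + w) = 8 + (3 + G)/((2*w)) = 8 + (3 + G)*(1/(2*w)) = 8 + (3 + G)/(2*w))
-35 - 16*S(8, K) = -35 - 8*(3 + 8 + 16*(-1))/(-1) = -35 - 8*(-1)*(3 + 8 - 16) = -35 - 8*(-1)*(-5) = -35 - 16*5/2 = -35 - 40 = -75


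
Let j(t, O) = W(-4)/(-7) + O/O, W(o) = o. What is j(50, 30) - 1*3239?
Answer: -22662/7 ≈ -3237.4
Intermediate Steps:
j(t, O) = 11/7 (j(t, O) = -4/(-7) + O/O = -4*(-1/7) + 1 = 4/7 + 1 = 11/7)
j(50, 30) - 1*3239 = 11/7 - 1*3239 = 11/7 - 3239 = -22662/7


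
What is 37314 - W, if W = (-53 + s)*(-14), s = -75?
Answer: 35522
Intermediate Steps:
W = 1792 (W = (-53 - 75)*(-14) = -128*(-14) = 1792)
37314 - W = 37314 - 1*1792 = 37314 - 1792 = 35522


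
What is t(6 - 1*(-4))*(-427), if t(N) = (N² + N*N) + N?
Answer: -89670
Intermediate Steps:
t(N) = N + 2*N² (t(N) = (N² + N²) + N = 2*N² + N = N + 2*N²)
t(6 - 1*(-4))*(-427) = ((6 - 1*(-4))*(1 + 2*(6 - 1*(-4))))*(-427) = ((6 + 4)*(1 + 2*(6 + 4)))*(-427) = (10*(1 + 2*10))*(-427) = (10*(1 + 20))*(-427) = (10*21)*(-427) = 210*(-427) = -89670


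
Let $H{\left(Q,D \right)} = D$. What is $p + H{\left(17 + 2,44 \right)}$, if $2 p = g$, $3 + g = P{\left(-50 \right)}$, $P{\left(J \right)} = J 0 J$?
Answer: $\frac{85}{2} \approx 42.5$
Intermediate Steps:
$P{\left(J \right)} = 0$ ($P{\left(J \right)} = 0 J = 0$)
$g = -3$ ($g = -3 + 0 = -3$)
$p = - \frac{3}{2}$ ($p = \frac{1}{2} \left(-3\right) = - \frac{3}{2} \approx -1.5$)
$p + H{\left(17 + 2,44 \right)} = - \frac{3}{2} + 44 = \frac{85}{2}$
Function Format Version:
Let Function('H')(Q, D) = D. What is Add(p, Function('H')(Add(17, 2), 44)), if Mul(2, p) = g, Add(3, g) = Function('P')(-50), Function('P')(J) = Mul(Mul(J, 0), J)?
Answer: Rational(85, 2) ≈ 42.500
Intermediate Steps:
Function('P')(J) = 0 (Function('P')(J) = Mul(0, J) = 0)
g = -3 (g = Add(-3, 0) = -3)
p = Rational(-3, 2) (p = Mul(Rational(1, 2), -3) = Rational(-3, 2) ≈ -1.5000)
Add(p, Function('H')(Add(17, 2), 44)) = Add(Rational(-3, 2), 44) = Rational(85, 2)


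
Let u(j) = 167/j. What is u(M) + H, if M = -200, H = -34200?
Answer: -6840167/200 ≈ -34201.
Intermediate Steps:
u(M) + H = 167/(-200) - 34200 = 167*(-1/200) - 34200 = -167/200 - 34200 = -6840167/200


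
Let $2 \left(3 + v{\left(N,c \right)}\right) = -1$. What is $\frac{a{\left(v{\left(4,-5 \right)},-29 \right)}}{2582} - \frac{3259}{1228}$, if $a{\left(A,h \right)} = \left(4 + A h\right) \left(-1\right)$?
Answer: $- \frac{2136073}{792674} \approx -2.6948$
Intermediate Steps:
$v{\left(N,c \right)} = - \frac{7}{2}$ ($v{\left(N,c \right)} = -3 + \frac{1}{2} \left(-1\right) = -3 - \frac{1}{2} = - \frac{7}{2}$)
$a{\left(A,h \right)} = -4 - A h$
$\frac{a{\left(v{\left(4,-5 \right)},-29 \right)}}{2582} - \frac{3259}{1228} = \frac{-4 - \left(- \frac{7}{2}\right) \left(-29\right)}{2582} - \frac{3259}{1228} = \left(-4 - \frac{203}{2}\right) \frac{1}{2582} - \frac{3259}{1228} = \left(- \frac{211}{2}\right) \frac{1}{2582} - \frac{3259}{1228} = - \frac{211}{5164} - \frac{3259}{1228} = - \frac{2136073}{792674}$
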